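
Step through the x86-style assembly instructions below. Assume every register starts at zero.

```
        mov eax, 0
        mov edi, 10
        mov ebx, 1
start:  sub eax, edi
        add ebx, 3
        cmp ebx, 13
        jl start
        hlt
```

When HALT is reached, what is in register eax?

-40

mov eax, 0 → eax=0
mov edi, 10 → edi=10
mov ebx, 1 → ebx=1
sub eax, edi → eax=0-10=-10
add ebx, 3 → ebx=1+3=4
cmp ebx, 13  (cmp 4,13)
jl start: taken
sub eax, edi → eax=(-10)-10=-20
add ebx, 3 → ebx=4+3=7
cmp ebx, 13  (cmp 7,13)
jl start: taken
sub eax, edi → eax=(-20)-10=-30
add ebx, 3 → ebx=7+3=10
cmp ebx, 13  (cmp 10,13)
jl start: taken
sub eax, edi → eax=(-30)-10=-40
add ebx, 3 → ebx=10+3=13
cmp ebx, 13  (cmp 13,13)
jl start: not taken
halt.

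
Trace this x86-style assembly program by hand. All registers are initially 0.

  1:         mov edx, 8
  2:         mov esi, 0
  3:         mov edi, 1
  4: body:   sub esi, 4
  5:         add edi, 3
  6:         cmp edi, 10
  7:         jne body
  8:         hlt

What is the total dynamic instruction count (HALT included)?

edx=8
esi=0
edi=1
esi=0-4=-4
edi=1+3=4
cmp edi, 10  (cmp 4,10)
jne body: taken
esi=(-4)-4=-8
edi=4+3=7
cmp edi, 10  (cmp 7,10)
jne body: taken
esi=(-8)-4=-12
edi=7+3=10
cmp edi, 10  (cmp 10,10)
jne body: not taken
halt.
Total executed instructions: 16.

16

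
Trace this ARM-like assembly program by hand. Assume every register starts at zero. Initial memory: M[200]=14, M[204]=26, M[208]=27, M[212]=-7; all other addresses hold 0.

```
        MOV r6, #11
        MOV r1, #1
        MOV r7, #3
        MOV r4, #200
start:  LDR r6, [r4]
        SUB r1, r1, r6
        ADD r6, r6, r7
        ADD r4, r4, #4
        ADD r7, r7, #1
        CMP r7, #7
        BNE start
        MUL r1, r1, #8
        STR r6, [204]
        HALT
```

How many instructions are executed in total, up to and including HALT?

35

r6=11
r1=1
r7=3
r4=200
r6=M[200]=14
r1=1-14=-13
r6=14+3=17
r4=200+4=204
r7=3+1=4
CMP r7, #7  (cmp 4,7)
BNE start: taken
r6=M[204]=26
r1=(-13)-26=-39
r6=26+4=30
r4=204+4=208
r7=4+1=5
CMP r7, #7  (cmp 5,7)
BNE start: taken
r6=M[208]=27
r1=(-39)-27=-66
r6=27+5=32
r4=208+4=212
r7=5+1=6
CMP r7, #7  (cmp 6,7)
BNE start: taken
r6=M[212]=-7
r1=(-66)-(-7)=-59
r6=(-7)+6=-1
r4=212+4=216
r7=6+1=7
CMP r7, #7  (cmp 7,7)
BNE start: not taken
r1=(-59)*8=-472
STR r6, [204] → M[204]=-1
halt.
Total executed instructions: 35.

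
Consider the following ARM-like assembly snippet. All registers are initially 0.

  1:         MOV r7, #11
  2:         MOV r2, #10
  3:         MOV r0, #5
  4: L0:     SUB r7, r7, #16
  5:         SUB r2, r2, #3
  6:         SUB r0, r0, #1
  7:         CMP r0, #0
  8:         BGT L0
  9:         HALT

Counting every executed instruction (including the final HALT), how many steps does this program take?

29

MOV r7, #11 → r7=11
MOV r2, #10 → r2=10
MOV r0, #5 → r0=5
SUB r7, r7, #16 → r7=11-16=-5
SUB r2, r2, #3 → r2=10-3=7
SUB r0, r0, #1 → r0=5-1=4
CMP r0, #0  (cmp 4,0)
BGT L0: taken
SUB r7, r7, #16 → r7=(-5)-16=-21
SUB r2, r2, #3 → r2=7-3=4
SUB r0, r0, #1 → r0=4-1=3
CMP r0, #0  (cmp 3,0)
BGT L0: taken
SUB r7, r7, #16 → r7=(-21)-16=-37
SUB r2, r2, #3 → r2=4-3=1
SUB r0, r0, #1 → r0=3-1=2
CMP r0, #0  (cmp 2,0)
BGT L0: taken
SUB r7, r7, #16 → r7=(-37)-16=-53
SUB r2, r2, #3 → r2=1-3=-2
SUB r0, r0, #1 → r0=2-1=1
CMP r0, #0  (cmp 1,0)
BGT L0: taken
SUB r7, r7, #16 → r7=(-53)-16=-69
SUB r2, r2, #3 → r2=(-2)-3=-5
SUB r0, r0, #1 → r0=1-1=0
CMP r0, #0  (cmp 0,0)
BGT L0: not taken
halt.
Total executed instructions: 29.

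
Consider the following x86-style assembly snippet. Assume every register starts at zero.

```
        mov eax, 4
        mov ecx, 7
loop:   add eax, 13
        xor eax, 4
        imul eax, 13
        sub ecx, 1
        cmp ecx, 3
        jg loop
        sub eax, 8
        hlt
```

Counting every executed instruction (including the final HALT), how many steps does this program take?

28

mov eax, 4 → eax=4
mov ecx, 7 → ecx=7
add eax, 13 → eax=4+13=17
xor eax, 4 → eax=17^4=21
imul eax, 13 → eax=21*13=273
sub ecx, 1 → ecx=7-1=6
cmp ecx, 3  (cmp 6,3)
jg loop: taken
add eax, 13 → eax=273+13=286
xor eax, 4 → eax=286^4=282
imul eax, 13 → eax=282*13=3666
sub ecx, 1 → ecx=6-1=5
cmp ecx, 3  (cmp 5,3)
jg loop: taken
add eax, 13 → eax=3666+13=3679
xor eax, 4 → eax=3679^4=3675
imul eax, 13 → eax=3675*13=47775
sub ecx, 1 → ecx=5-1=4
cmp ecx, 3  (cmp 4,3)
jg loop: taken
add eax, 13 → eax=47775+13=47788
xor eax, 4 → eax=47788^4=47784
imul eax, 13 → eax=47784*13=621192
sub ecx, 1 → ecx=4-1=3
cmp ecx, 3  (cmp 3,3)
jg loop: not taken
sub eax, 8 → eax=621192-8=621184
halt.
Total executed instructions: 28.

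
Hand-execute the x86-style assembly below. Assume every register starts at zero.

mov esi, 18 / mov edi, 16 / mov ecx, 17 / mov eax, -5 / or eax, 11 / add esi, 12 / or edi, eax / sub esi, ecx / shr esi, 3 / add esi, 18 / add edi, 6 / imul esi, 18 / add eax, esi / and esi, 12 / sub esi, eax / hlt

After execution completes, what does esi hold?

esi=18
edi=16
ecx=17
eax=-5
eax=(-5)|11=-5
esi=18+12=30
edi=16|(-5)=-5
esi=30-17=13
esi=13>>3=1
esi=1+18=19
edi=(-5)+6=1
esi=19*18=342
eax=(-5)+342=337
esi=342&12=4
esi=4-337=-333
halt.

-333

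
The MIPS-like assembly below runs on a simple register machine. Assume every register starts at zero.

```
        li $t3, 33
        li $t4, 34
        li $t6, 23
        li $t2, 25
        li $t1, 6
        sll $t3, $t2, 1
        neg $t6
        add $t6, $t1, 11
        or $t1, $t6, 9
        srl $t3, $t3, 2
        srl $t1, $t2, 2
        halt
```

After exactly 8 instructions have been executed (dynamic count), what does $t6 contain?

17

li $t3, 33 → $t3=33
li $t4, 34 → $t4=34
li $t6, 23 → $t6=23
li $t2, 25 → $t2=25
li $t1, 6 → $t1=6
sll $t3, $t2, 1 → $t3=25<<1=50
neg $t6 → $t6=-(23)=-23
add $t6, $t1, 11 → $t6=6+11=17
After step 8: $t6 = 17.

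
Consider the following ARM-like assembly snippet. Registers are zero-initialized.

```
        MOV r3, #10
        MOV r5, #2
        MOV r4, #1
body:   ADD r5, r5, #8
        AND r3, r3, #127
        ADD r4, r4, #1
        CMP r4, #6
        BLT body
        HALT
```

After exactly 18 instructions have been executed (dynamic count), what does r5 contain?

26

r3=10
r5=2
r4=1
r5=2+8=10
r3=10&127=10
r4=1+1=2
CMP r4, #6  (cmp 2,6)
BLT body: taken
r5=10+8=18
r3=10&127=10
r4=2+1=3
CMP r4, #6  (cmp 3,6)
BLT body: taken
r5=18+8=26
r3=10&127=10
r4=3+1=4
CMP r4, #6  (cmp 4,6)
BLT body: taken
After step 18: r5 = 26.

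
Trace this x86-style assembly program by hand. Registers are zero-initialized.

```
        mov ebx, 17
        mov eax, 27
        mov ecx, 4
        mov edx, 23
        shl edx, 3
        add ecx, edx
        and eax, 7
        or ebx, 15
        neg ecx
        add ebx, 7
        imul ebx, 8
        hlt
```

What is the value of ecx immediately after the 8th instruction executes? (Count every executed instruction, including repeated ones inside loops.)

188

ebx=17
eax=27
ecx=4
edx=23
edx=23<<3=184
ecx=4+184=188
eax=27&7=3
ebx=17|15=31
After step 8: ecx = 188.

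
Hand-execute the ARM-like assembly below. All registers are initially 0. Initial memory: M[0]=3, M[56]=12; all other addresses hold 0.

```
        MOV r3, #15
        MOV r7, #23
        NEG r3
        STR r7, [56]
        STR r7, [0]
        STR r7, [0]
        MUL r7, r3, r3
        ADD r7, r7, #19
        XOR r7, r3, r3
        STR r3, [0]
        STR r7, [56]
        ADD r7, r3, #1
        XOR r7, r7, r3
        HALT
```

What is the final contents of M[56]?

0

r3=15
r7=23
r3=-(15)=-15
STR r7, [56] → M[56]=23
STR r7, [0] → M[0]=23
STR r7, [0] → M[0]=23
r7=(-15)*(-15)=225
r7=225+19=244
r7=(-15)^(-15)=0
STR r3, [0] → M[0]=-15
STR r7, [56] → M[56]=0
r7=(-15)+1=-14
r7=(-14)^(-15)=3
halt.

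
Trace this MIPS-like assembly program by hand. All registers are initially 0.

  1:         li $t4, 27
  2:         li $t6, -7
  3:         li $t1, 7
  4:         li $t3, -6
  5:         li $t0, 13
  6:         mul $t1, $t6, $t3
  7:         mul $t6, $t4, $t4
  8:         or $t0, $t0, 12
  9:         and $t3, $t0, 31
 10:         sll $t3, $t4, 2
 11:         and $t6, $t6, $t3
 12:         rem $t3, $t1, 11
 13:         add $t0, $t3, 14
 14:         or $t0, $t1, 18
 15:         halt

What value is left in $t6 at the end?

72

li $t4, 27 → $t4=27
li $t6, -7 → $t6=-7
li $t1, 7 → $t1=7
li $t3, -6 → $t3=-6
li $t0, 13 → $t0=13
mul $t1, $t6, $t3 → $t1=(-7)*(-6)=42
mul $t6, $t4, $t4 → $t6=27*27=729
or $t0, $t0, 12 → $t0=13|12=13
and $t3, $t0, 31 → $t3=13&31=13
sll $t3, $t4, 2 → $t3=27<<2=108
and $t6, $t6, $t3 → $t6=729&108=72
rem $t3, $t1, 11 → $t3=42%11=9
add $t0, $t3, 14 → $t0=9+14=23
or $t0, $t1, 18 → $t0=42|18=58
halt.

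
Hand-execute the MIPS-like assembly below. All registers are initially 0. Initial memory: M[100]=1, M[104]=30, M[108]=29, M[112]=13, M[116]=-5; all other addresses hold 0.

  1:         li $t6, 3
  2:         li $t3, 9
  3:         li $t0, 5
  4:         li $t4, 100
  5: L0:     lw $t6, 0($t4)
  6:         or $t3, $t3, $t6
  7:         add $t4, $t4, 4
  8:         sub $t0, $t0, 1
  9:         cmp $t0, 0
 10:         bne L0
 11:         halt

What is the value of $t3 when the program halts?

after li $t6, 3: $t6=3
after li $t3, 9: $t3=9
after li $t0, 5: $t0=5
after li $t4, 100: $t4=100
after lw $t6, 0($t4): $t6=M[100]=1
after or $t3, $t3, $t6: $t3=9|1=9
after add $t4, $t4, 4: $t4=100+4=104
after sub $t0, $t0, 1: $t0=5-1=4
cmp $t0, 0  (cmp 4,0)
bne L0: taken
after lw $t6, 0($t4): $t6=M[104]=30
after or $t3, $t3, $t6: $t3=9|30=31
after add $t4, $t4, 4: $t4=104+4=108
after sub $t0, $t0, 1: $t0=4-1=3
cmp $t0, 0  (cmp 3,0)
bne L0: taken
after lw $t6, 0($t4): $t6=M[108]=29
after or $t3, $t3, $t6: $t3=31|29=31
after add $t4, $t4, 4: $t4=108+4=112
after sub $t0, $t0, 1: $t0=3-1=2
cmp $t0, 0  (cmp 2,0)
bne L0: taken
after lw $t6, 0($t4): $t6=M[112]=13
after or $t3, $t3, $t6: $t3=31|13=31
after add $t4, $t4, 4: $t4=112+4=116
after sub $t0, $t0, 1: $t0=2-1=1
cmp $t0, 0  (cmp 1,0)
bne L0: taken
after lw $t6, 0($t4): $t6=M[116]=-5
after or $t3, $t3, $t6: $t3=31|(-5)=-1
after add $t4, $t4, 4: $t4=116+4=120
after sub $t0, $t0, 1: $t0=1-1=0
cmp $t0, 0  (cmp 0,0)
bne L0: not taken
halt.

-1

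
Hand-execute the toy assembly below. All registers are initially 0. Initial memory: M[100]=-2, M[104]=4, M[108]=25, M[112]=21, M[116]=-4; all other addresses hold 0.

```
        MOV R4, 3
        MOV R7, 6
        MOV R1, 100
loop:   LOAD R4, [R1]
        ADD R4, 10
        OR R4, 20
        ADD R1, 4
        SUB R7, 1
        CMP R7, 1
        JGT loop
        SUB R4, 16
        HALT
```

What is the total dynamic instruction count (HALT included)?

R4=3
R7=6
R1=100
R4=M[100]=-2
R4=(-2)+10=8
R4=8|20=28
R1=100+4=104
R7=6-1=5
CMP R7, 1  (cmp 5,1)
JGT loop: taken
R4=M[104]=4
R4=4+10=14
R4=14|20=30
R1=104+4=108
R7=5-1=4
CMP R7, 1  (cmp 4,1)
JGT loop: taken
R4=M[108]=25
R4=25+10=35
R4=35|20=55
R1=108+4=112
R7=4-1=3
CMP R7, 1  (cmp 3,1)
JGT loop: taken
R4=M[112]=21
R4=21+10=31
R4=31|20=31
R1=112+4=116
R7=3-1=2
CMP R7, 1  (cmp 2,1)
JGT loop: taken
R4=M[116]=-4
R4=(-4)+10=6
R4=6|20=22
R1=116+4=120
R7=2-1=1
CMP R7, 1  (cmp 1,1)
JGT loop: not taken
R4=22-16=6
halt.
Total executed instructions: 40.

40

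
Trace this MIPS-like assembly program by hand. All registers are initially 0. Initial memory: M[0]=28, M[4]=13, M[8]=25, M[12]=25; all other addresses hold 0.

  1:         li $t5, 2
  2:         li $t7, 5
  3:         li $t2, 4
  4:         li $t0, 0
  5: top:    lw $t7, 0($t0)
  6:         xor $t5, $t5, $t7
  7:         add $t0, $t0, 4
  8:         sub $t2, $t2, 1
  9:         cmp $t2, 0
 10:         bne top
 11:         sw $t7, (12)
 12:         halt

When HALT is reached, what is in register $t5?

19

after li $t5, 2: $t5=2
after li $t7, 5: $t7=5
after li $t2, 4: $t2=4
after li $t0, 0: $t0=0
after lw $t7, 0($t0): $t7=M[0]=28
after xor $t5, $t5, $t7: $t5=2^28=30
after add $t0, $t0, 4: $t0=0+4=4
after sub $t2, $t2, 1: $t2=4-1=3
cmp $t2, 0  (cmp 3,0)
bne top: taken
after lw $t7, 0($t0): $t7=M[4]=13
after xor $t5, $t5, $t7: $t5=30^13=19
after add $t0, $t0, 4: $t0=4+4=8
after sub $t2, $t2, 1: $t2=3-1=2
cmp $t2, 0  (cmp 2,0)
bne top: taken
after lw $t7, 0($t0): $t7=M[8]=25
after xor $t5, $t5, $t7: $t5=19^25=10
after add $t0, $t0, 4: $t0=8+4=12
after sub $t2, $t2, 1: $t2=2-1=1
cmp $t2, 0  (cmp 1,0)
bne top: taken
after lw $t7, 0($t0): $t7=M[12]=25
after xor $t5, $t5, $t7: $t5=10^25=19
after add $t0, $t0, 4: $t0=12+4=16
after sub $t2, $t2, 1: $t2=1-1=0
cmp $t2, 0  (cmp 0,0)
bne top: not taken
sw $t7, (12) → M[12]=25
halt.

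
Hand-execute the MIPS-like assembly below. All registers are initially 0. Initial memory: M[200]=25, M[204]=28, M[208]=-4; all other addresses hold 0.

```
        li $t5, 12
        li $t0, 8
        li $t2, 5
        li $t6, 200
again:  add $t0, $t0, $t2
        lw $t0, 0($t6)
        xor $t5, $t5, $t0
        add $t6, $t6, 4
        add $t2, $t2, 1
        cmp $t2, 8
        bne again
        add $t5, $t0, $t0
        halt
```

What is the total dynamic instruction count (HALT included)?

li $t5, 12 → $t5=12
li $t0, 8 → $t0=8
li $t2, 5 → $t2=5
li $t6, 200 → $t6=200
add $t0, $t0, $t2 → $t0=8+5=13
lw $t0, 0($t6) → $t0=M[200]=25
xor $t5, $t5, $t0 → $t5=12^25=21
add $t6, $t6, 4 → $t6=200+4=204
add $t2, $t2, 1 → $t2=5+1=6
cmp $t2, 8  (cmp 6,8)
bne again: taken
add $t0, $t0, $t2 → $t0=25+6=31
lw $t0, 0($t6) → $t0=M[204]=28
xor $t5, $t5, $t0 → $t5=21^28=9
add $t6, $t6, 4 → $t6=204+4=208
add $t2, $t2, 1 → $t2=6+1=7
cmp $t2, 8  (cmp 7,8)
bne again: taken
add $t0, $t0, $t2 → $t0=28+7=35
lw $t0, 0($t6) → $t0=M[208]=-4
xor $t5, $t5, $t0 → $t5=9^(-4)=-11
add $t6, $t6, 4 → $t6=208+4=212
add $t2, $t2, 1 → $t2=7+1=8
cmp $t2, 8  (cmp 8,8)
bne again: not taken
add $t5, $t0, $t0 → $t5=(-4)+(-4)=-8
halt.
Total executed instructions: 27.

27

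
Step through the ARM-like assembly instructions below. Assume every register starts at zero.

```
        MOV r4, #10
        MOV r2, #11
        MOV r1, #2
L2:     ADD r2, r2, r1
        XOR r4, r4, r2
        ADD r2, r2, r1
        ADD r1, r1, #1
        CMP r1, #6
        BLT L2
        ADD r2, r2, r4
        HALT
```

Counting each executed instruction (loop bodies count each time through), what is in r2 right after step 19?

29

MOV r4, #10 → r4=10
MOV r2, #11 → r2=11
MOV r1, #2 → r1=2
ADD r2, r2, r1 → r2=11+2=13
XOR r4, r4, r2 → r4=10^13=7
ADD r2, r2, r1 → r2=13+2=15
ADD r1, r1, #1 → r1=2+1=3
CMP r1, #6  (cmp 3,6)
BLT L2: taken
ADD r2, r2, r1 → r2=15+3=18
XOR r4, r4, r2 → r4=7^18=21
ADD r2, r2, r1 → r2=18+3=21
ADD r1, r1, #1 → r1=3+1=4
CMP r1, #6  (cmp 4,6)
BLT L2: taken
ADD r2, r2, r1 → r2=21+4=25
XOR r4, r4, r2 → r4=21^25=12
ADD r2, r2, r1 → r2=25+4=29
ADD r1, r1, #1 → r1=4+1=5
After step 19: r2 = 29.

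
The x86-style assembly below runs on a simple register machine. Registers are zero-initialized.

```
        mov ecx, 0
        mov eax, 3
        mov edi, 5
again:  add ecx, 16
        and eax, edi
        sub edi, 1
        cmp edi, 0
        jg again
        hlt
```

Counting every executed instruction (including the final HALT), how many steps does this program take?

mov ecx, 0 → ecx=0
mov eax, 3 → eax=3
mov edi, 5 → edi=5
add ecx, 16 → ecx=0+16=16
and eax, edi → eax=3&5=1
sub edi, 1 → edi=5-1=4
cmp edi, 0  (cmp 4,0)
jg again: taken
add ecx, 16 → ecx=16+16=32
and eax, edi → eax=1&4=0
sub edi, 1 → edi=4-1=3
cmp edi, 0  (cmp 3,0)
jg again: taken
add ecx, 16 → ecx=32+16=48
and eax, edi → eax=0&3=0
sub edi, 1 → edi=3-1=2
cmp edi, 0  (cmp 2,0)
jg again: taken
add ecx, 16 → ecx=48+16=64
and eax, edi → eax=0&2=0
sub edi, 1 → edi=2-1=1
cmp edi, 0  (cmp 1,0)
jg again: taken
add ecx, 16 → ecx=64+16=80
and eax, edi → eax=0&1=0
sub edi, 1 → edi=1-1=0
cmp edi, 0  (cmp 0,0)
jg again: not taken
halt.
Total executed instructions: 29.

29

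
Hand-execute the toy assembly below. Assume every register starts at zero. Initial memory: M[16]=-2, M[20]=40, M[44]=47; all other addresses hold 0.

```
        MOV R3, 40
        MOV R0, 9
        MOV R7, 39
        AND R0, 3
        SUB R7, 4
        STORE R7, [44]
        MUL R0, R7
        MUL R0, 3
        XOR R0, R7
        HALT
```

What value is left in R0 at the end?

74

after MOV R3, 40: R3=40
after MOV R0, 9: R0=9
after MOV R7, 39: R7=39
after AND R0, 3: R0=9&3=1
after SUB R7, 4: R7=39-4=35
STORE R7, [44] → M[44]=35
after MUL R0, R7: R0=1*35=35
after MUL R0, 3: R0=35*3=105
after XOR R0, R7: R0=105^35=74
halt.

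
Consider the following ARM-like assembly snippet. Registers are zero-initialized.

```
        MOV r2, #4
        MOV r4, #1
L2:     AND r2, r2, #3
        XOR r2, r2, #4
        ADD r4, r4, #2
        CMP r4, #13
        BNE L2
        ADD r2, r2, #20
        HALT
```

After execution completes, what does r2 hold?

r2=4
r4=1
r2=4&3=0
r2=0^4=4
r4=1+2=3
CMP r4, #13  (cmp 3,13)
BNE L2: taken
r2=4&3=0
r2=0^4=4
r4=3+2=5
CMP r4, #13  (cmp 5,13)
BNE L2: taken
r2=4&3=0
r2=0^4=4
r4=5+2=7
CMP r4, #13  (cmp 7,13)
BNE L2: taken
r2=4&3=0
r2=0^4=4
r4=7+2=9
CMP r4, #13  (cmp 9,13)
BNE L2: taken
r2=4&3=0
r2=0^4=4
r4=9+2=11
CMP r4, #13  (cmp 11,13)
BNE L2: taken
r2=4&3=0
r2=0^4=4
r4=11+2=13
CMP r4, #13  (cmp 13,13)
BNE L2: not taken
r2=4+20=24
halt.

24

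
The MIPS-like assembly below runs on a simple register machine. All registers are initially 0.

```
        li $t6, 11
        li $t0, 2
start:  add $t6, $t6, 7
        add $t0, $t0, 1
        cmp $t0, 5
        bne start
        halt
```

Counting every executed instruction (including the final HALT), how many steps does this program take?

li $t6, 11 → $t6=11
li $t0, 2 → $t0=2
add $t6, $t6, 7 → $t6=11+7=18
add $t0, $t0, 1 → $t0=2+1=3
cmp $t0, 5  (cmp 3,5)
bne start: taken
add $t6, $t6, 7 → $t6=18+7=25
add $t0, $t0, 1 → $t0=3+1=4
cmp $t0, 5  (cmp 4,5)
bne start: taken
add $t6, $t6, 7 → $t6=25+7=32
add $t0, $t0, 1 → $t0=4+1=5
cmp $t0, 5  (cmp 5,5)
bne start: not taken
halt.
Total executed instructions: 15.

15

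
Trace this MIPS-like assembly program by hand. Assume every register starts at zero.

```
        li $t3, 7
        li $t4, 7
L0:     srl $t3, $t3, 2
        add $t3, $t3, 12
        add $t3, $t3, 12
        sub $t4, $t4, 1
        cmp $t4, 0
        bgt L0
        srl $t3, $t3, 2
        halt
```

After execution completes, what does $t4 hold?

0

li $t3, 7 → $t3=7
li $t4, 7 → $t4=7
srl $t3, $t3, 2 → $t3=7>>2=1
add $t3, $t3, 12 → $t3=1+12=13
add $t3, $t3, 12 → $t3=13+12=25
sub $t4, $t4, 1 → $t4=7-1=6
cmp $t4, 0  (cmp 6,0)
bgt L0: taken
srl $t3, $t3, 2 → $t3=25>>2=6
add $t3, $t3, 12 → $t3=6+12=18
add $t3, $t3, 12 → $t3=18+12=30
sub $t4, $t4, 1 → $t4=6-1=5
cmp $t4, 0  (cmp 5,0)
bgt L0: taken
srl $t3, $t3, 2 → $t3=30>>2=7
add $t3, $t3, 12 → $t3=7+12=19
add $t3, $t3, 12 → $t3=19+12=31
sub $t4, $t4, 1 → $t4=5-1=4
cmp $t4, 0  (cmp 4,0)
bgt L0: taken
srl $t3, $t3, 2 → $t3=31>>2=7
add $t3, $t3, 12 → $t3=7+12=19
add $t3, $t3, 12 → $t3=19+12=31
sub $t4, $t4, 1 → $t4=4-1=3
cmp $t4, 0  (cmp 3,0)
bgt L0: taken
srl $t3, $t3, 2 → $t3=31>>2=7
add $t3, $t3, 12 → $t3=7+12=19
add $t3, $t3, 12 → $t3=19+12=31
sub $t4, $t4, 1 → $t4=3-1=2
cmp $t4, 0  (cmp 2,0)
bgt L0: taken
srl $t3, $t3, 2 → $t3=31>>2=7
add $t3, $t3, 12 → $t3=7+12=19
add $t3, $t3, 12 → $t3=19+12=31
sub $t4, $t4, 1 → $t4=2-1=1
cmp $t4, 0  (cmp 1,0)
bgt L0: taken
srl $t3, $t3, 2 → $t3=31>>2=7
add $t3, $t3, 12 → $t3=7+12=19
add $t3, $t3, 12 → $t3=19+12=31
sub $t4, $t4, 1 → $t4=1-1=0
cmp $t4, 0  (cmp 0,0)
bgt L0: not taken
srl $t3, $t3, 2 → $t3=31>>2=7
halt.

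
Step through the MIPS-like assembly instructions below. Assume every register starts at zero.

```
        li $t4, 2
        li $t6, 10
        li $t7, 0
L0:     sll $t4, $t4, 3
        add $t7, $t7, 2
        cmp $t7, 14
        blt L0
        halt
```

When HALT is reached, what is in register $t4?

4194304

li $t4, 2 → $t4=2
li $t6, 10 → $t6=10
li $t7, 0 → $t7=0
sll $t4, $t4, 3 → $t4=2<<3=16
add $t7, $t7, 2 → $t7=0+2=2
cmp $t7, 14  (cmp 2,14)
blt L0: taken
sll $t4, $t4, 3 → $t4=16<<3=128
add $t7, $t7, 2 → $t7=2+2=4
cmp $t7, 14  (cmp 4,14)
blt L0: taken
sll $t4, $t4, 3 → $t4=128<<3=1024
add $t7, $t7, 2 → $t7=4+2=6
cmp $t7, 14  (cmp 6,14)
blt L0: taken
sll $t4, $t4, 3 → $t4=1024<<3=8192
add $t7, $t7, 2 → $t7=6+2=8
cmp $t7, 14  (cmp 8,14)
blt L0: taken
sll $t4, $t4, 3 → $t4=8192<<3=65536
add $t7, $t7, 2 → $t7=8+2=10
cmp $t7, 14  (cmp 10,14)
blt L0: taken
sll $t4, $t4, 3 → $t4=65536<<3=524288
add $t7, $t7, 2 → $t7=10+2=12
cmp $t7, 14  (cmp 12,14)
blt L0: taken
sll $t4, $t4, 3 → $t4=524288<<3=4194304
add $t7, $t7, 2 → $t7=12+2=14
cmp $t7, 14  (cmp 14,14)
blt L0: not taken
halt.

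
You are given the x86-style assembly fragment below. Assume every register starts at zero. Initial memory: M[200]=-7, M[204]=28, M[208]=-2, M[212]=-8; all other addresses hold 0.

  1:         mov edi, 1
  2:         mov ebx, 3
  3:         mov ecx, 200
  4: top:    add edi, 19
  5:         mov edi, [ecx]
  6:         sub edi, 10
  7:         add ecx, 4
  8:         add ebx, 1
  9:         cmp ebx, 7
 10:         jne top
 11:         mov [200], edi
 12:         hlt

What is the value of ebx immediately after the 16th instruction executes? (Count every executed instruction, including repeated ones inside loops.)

edi=1
ebx=3
ecx=200
edi=1+19=20
edi=M[200]=-7
edi=(-7)-10=-17
ecx=200+4=204
ebx=3+1=4
cmp ebx, 7  (cmp 4,7)
jne top: taken
edi=(-17)+19=2
edi=M[204]=28
edi=28-10=18
ecx=204+4=208
ebx=4+1=5
cmp ebx, 7  (cmp 5,7)
After step 16: ebx = 5.

5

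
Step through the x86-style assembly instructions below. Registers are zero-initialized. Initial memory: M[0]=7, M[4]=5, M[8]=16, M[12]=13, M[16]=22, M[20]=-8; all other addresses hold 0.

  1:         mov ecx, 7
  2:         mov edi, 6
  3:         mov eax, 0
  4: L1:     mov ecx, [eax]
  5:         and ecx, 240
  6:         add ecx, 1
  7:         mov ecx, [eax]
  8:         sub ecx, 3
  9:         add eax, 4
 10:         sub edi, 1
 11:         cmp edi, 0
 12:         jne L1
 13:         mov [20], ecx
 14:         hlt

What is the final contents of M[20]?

-11

after mov ecx, 7: ecx=7
after mov edi, 6: edi=6
after mov eax, 0: eax=0
after mov ecx, [eax]: ecx=M[0]=7
after and ecx, 240: ecx=7&240=0
after add ecx, 1: ecx=0+1=1
after mov ecx, [eax]: ecx=M[0]=7
after sub ecx, 3: ecx=7-3=4
after add eax, 4: eax=0+4=4
after sub edi, 1: edi=6-1=5
cmp edi, 0  (cmp 5,0)
jne L1: taken
after mov ecx, [eax]: ecx=M[4]=5
after and ecx, 240: ecx=5&240=0
after add ecx, 1: ecx=0+1=1
after mov ecx, [eax]: ecx=M[4]=5
after sub ecx, 3: ecx=5-3=2
after add eax, 4: eax=4+4=8
after sub edi, 1: edi=5-1=4
cmp edi, 0  (cmp 4,0)
jne L1: taken
after mov ecx, [eax]: ecx=M[8]=16
after and ecx, 240: ecx=16&240=16
after add ecx, 1: ecx=16+1=17
after mov ecx, [eax]: ecx=M[8]=16
after sub ecx, 3: ecx=16-3=13
after add eax, 4: eax=8+4=12
after sub edi, 1: edi=4-1=3
cmp edi, 0  (cmp 3,0)
jne L1: taken
after mov ecx, [eax]: ecx=M[12]=13
after and ecx, 240: ecx=13&240=0
after add ecx, 1: ecx=0+1=1
after mov ecx, [eax]: ecx=M[12]=13
after sub ecx, 3: ecx=13-3=10
after add eax, 4: eax=12+4=16
after sub edi, 1: edi=3-1=2
cmp edi, 0  (cmp 2,0)
jne L1: taken
after mov ecx, [eax]: ecx=M[16]=22
after and ecx, 240: ecx=22&240=16
after add ecx, 1: ecx=16+1=17
after mov ecx, [eax]: ecx=M[16]=22
after sub ecx, 3: ecx=22-3=19
after add eax, 4: eax=16+4=20
after sub edi, 1: edi=2-1=1
cmp edi, 0  (cmp 1,0)
jne L1: taken
after mov ecx, [eax]: ecx=M[20]=-8
after and ecx, 240: ecx=(-8)&240=240
after add ecx, 1: ecx=240+1=241
after mov ecx, [eax]: ecx=M[20]=-8
after sub ecx, 3: ecx=(-8)-3=-11
after add eax, 4: eax=20+4=24
after sub edi, 1: edi=1-1=0
cmp edi, 0  (cmp 0,0)
jne L1: not taken
mov [20], ecx → M[20]=-11
halt.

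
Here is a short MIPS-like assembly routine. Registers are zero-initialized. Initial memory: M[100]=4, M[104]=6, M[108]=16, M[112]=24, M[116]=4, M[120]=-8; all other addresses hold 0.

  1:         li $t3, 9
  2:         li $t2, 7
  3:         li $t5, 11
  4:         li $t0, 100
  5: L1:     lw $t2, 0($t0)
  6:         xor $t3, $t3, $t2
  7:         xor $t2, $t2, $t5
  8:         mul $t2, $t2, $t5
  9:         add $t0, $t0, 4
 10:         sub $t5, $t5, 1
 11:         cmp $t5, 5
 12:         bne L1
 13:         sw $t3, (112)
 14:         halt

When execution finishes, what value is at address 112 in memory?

-1

$t3=9
$t2=7
$t5=11
$t0=100
$t2=M[100]=4
$t3=9^4=13
$t2=4^11=15
$t2=15*11=165
$t0=100+4=104
$t5=11-1=10
cmp $t5, 5  (cmp 10,5)
bne L1: taken
$t2=M[104]=6
$t3=13^6=11
$t2=6^10=12
$t2=12*10=120
$t0=104+4=108
$t5=10-1=9
cmp $t5, 5  (cmp 9,5)
bne L1: taken
$t2=M[108]=16
$t3=11^16=27
$t2=16^9=25
$t2=25*9=225
$t0=108+4=112
$t5=9-1=8
cmp $t5, 5  (cmp 8,5)
bne L1: taken
$t2=M[112]=24
$t3=27^24=3
$t2=24^8=16
$t2=16*8=128
$t0=112+4=116
$t5=8-1=7
cmp $t5, 5  (cmp 7,5)
bne L1: taken
$t2=M[116]=4
$t3=3^4=7
$t2=4^7=3
$t2=3*7=21
$t0=116+4=120
$t5=7-1=6
cmp $t5, 5  (cmp 6,5)
bne L1: taken
$t2=M[120]=-8
$t3=7^(-8)=-1
$t2=(-8)^6=-2
$t2=(-2)*6=-12
$t0=120+4=124
$t5=6-1=5
cmp $t5, 5  (cmp 5,5)
bne L1: not taken
sw $t3, (112) → M[112]=-1
halt.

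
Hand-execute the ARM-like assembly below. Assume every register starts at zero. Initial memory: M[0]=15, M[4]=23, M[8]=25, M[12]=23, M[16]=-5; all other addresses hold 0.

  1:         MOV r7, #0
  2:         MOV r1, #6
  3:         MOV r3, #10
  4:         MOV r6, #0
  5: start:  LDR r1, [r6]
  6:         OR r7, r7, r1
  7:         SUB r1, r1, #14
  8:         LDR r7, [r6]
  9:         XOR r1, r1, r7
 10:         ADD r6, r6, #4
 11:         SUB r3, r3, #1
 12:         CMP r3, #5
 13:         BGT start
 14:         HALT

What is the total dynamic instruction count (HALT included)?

50

MOV r7, #0 → r7=0
MOV r1, #6 → r1=6
MOV r3, #10 → r3=10
MOV r6, #0 → r6=0
LDR r1, [r6] → r1=M[0]=15
OR r7, r7, r1 → r7=0|15=15
SUB r1, r1, #14 → r1=15-14=1
LDR r7, [r6] → r7=M[0]=15
XOR r1, r1, r7 → r1=1^15=14
ADD r6, r6, #4 → r6=0+4=4
SUB r3, r3, #1 → r3=10-1=9
CMP r3, #5  (cmp 9,5)
BGT start: taken
LDR r1, [r6] → r1=M[4]=23
OR r7, r7, r1 → r7=15|23=31
SUB r1, r1, #14 → r1=23-14=9
LDR r7, [r6] → r7=M[4]=23
XOR r1, r1, r7 → r1=9^23=30
ADD r6, r6, #4 → r6=4+4=8
SUB r3, r3, #1 → r3=9-1=8
CMP r3, #5  (cmp 8,5)
BGT start: taken
LDR r1, [r6] → r1=M[8]=25
OR r7, r7, r1 → r7=23|25=31
SUB r1, r1, #14 → r1=25-14=11
LDR r7, [r6] → r7=M[8]=25
XOR r1, r1, r7 → r1=11^25=18
ADD r6, r6, #4 → r6=8+4=12
SUB r3, r3, #1 → r3=8-1=7
CMP r3, #5  (cmp 7,5)
BGT start: taken
LDR r1, [r6] → r1=M[12]=23
OR r7, r7, r1 → r7=25|23=31
SUB r1, r1, #14 → r1=23-14=9
LDR r7, [r6] → r7=M[12]=23
XOR r1, r1, r7 → r1=9^23=30
ADD r6, r6, #4 → r6=12+4=16
SUB r3, r3, #1 → r3=7-1=6
CMP r3, #5  (cmp 6,5)
BGT start: taken
LDR r1, [r6] → r1=M[16]=-5
OR r7, r7, r1 → r7=23|(-5)=-1
SUB r1, r1, #14 → r1=(-5)-14=-19
LDR r7, [r6] → r7=M[16]=-5
XOR r1, r1, r7 → r1=(-19)^(-5)=22
ADD r6, r6, #4 → r6=16+4=20
SUB r3, r3, #1 → r3=6-1=5
CMP r3, #5  (cmp 5,5)
BGT start: not taken
halt.
Total executed instructions: 50.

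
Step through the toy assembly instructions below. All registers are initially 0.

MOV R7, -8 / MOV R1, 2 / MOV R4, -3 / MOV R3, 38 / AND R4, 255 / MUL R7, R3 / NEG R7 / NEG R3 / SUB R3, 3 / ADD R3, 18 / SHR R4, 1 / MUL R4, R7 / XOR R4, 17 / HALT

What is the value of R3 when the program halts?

after MOV R7, -8: R7=-8
after MOV R1, 2: R1=2
after MOV R4, -3: R4=-3
after MOV R3, 38: R3=38
after AND R4, 255: R4=(-3)&255=253
after MUL R7, R3: R7=(-8)*38=-304
after NEG R7: R7=-(-304)=304
after NEG R3: R3=-(38)=-38
after SUB R3, 3: R3=(-38)-3=-41
after ADD R3, 18: R3=(-41)+18=-23
after SHR R4, 1: R4=253>>1=126
after MUL R4, R7: R4=126*304=38304
after XOR R4, 17: R4=38304^17=38321
halt.

-23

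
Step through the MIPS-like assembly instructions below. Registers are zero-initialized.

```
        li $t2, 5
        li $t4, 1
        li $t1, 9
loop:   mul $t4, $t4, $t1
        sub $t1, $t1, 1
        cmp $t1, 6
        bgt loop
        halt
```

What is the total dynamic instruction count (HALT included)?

li $t2, 5 → $t2=5
li $t4, 1 → $t4=1
li $t1, 9 → $t1=9
mul $t4, $t4, $t1 → $t4=1*9=9
sub $t1, $t1, 1 → $t1=9-1=8
cmp $t1, 6  (cmp 8,6)
bgt loop: taken
mul $t4, $t4, $t1 → $t4=9*8=72
sub $t1, $t1, 1 → $t1=8-1=7
cmp $t1, 6  (cmp 7,6)
bgt loop: taken
mul $t4, $t4, $t1 → $t4=72*7=504
sub $t1, $t1, 1 → $t1=7-1=6
cmp $t1, 6  (cmp 6,6)
bgt loop: not taken
halt.
Total executed instructions: 16.

16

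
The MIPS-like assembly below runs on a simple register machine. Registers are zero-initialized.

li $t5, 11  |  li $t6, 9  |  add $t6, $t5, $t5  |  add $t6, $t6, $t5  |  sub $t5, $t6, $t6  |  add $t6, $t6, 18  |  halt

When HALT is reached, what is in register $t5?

after li $t5, 11: $t5=11
after li $t6, 9: $t6=9
after add $t6, $t5, $t5: $t6=11+11=22
after add $t6, $t6, $t5: $t6=22+11=33
after sub $t5, $t6, $t6: $t5=33-33=0
after add $t6, $t6, 18: $t6=33+18=51
halt.

0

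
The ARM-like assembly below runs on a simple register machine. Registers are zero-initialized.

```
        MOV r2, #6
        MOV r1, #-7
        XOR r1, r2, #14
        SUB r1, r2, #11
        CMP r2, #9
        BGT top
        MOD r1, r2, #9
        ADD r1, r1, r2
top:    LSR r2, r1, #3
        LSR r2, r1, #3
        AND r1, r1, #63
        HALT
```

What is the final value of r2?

1

MOV r2, #6 → r2=6
MOV r1, #-7 → r1=-7
XOR r1, r2, #14 → r1=6^14=8
SUB r1, r2, #11 → r1=6-11=-5
CMP r2, #9  (cmp 6,9)
BGT top: not taken
MOD r1, r2, #9 → r1=6%9=6
ADD r1, r1, r2 → r1=6+6=12
LSR r2, r1, #3 → r2=12>>3=1
LSR r2, r1, #3 → r2=12>>3=1
AND r1, r1, #63 → r1=12&63=12
halt.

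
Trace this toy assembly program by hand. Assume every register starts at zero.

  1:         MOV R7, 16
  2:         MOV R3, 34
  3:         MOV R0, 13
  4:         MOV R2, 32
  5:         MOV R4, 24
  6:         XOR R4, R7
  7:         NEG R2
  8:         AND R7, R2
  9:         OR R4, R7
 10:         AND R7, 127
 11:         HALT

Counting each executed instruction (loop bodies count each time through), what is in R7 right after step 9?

MOV R7, 16 → R7=16
MOV R3, 34 → R3=34
MOV R0, 13 → R0=13
MOV R2, 32 → R2=32
MOV R4, 24 → R4=24
XOR R4, R7 → R4=24^16=8
NEG R2 → R2=-(32)=-32
AND R7, R2 → R7=16&(-32)=0
OR R4, R7 → R4=8|0=8
After step 9: R7 = 0.

0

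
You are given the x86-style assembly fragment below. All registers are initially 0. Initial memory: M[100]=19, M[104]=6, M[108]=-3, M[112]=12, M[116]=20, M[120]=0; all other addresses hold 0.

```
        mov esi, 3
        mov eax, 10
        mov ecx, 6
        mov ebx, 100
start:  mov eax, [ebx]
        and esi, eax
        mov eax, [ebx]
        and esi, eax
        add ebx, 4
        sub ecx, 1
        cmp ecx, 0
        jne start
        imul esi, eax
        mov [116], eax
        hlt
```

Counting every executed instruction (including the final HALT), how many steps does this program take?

55

mov esi, 3 → esi=3
mov eax, 10 → eax=10
mov ecx, 6 → ecx=6
mov ebx, 100 → ebx=100
mov eax, [ebx] → eax=M[100]=19
and esi, eax → esi=3&19=3
mov eax, [ebx] → eax=M[100]=19
and esi, eax → esi=3&19=3
add ebx, 4 → ebx=100+4=104
sub ecx, 1 → ecx=6-1=5
cmp ecx, 0  (cmp 5,0)
jne start: taken
mov eax, [ebx] → eax=M[104]=6
and esi, eax → esi=3&6=2
mov eax, [ebx] → eax=M[104]=6
and esi, eax → esi=2&6=2
add ebx, 4 → ebx=104+4=108
sub ecx, 1 → ecx=5-1=4
cmp ecx, 0  (cmp 4,0)
jne start: taken
mov eax, [ebx] → eax=M[108]=-3
and esi, eax → esi=2&(-3)=0
mov eax, [ebx] → eax=M[108]=-3
and esi, eax → esi=0&(-3)=0
add ebx, 4 → ebx=108+4=112
sub ecx, 1 → ecx=4-1=3
cmp ecx, 0  (cmp 3,0)
jne start: taken
mov eax, [ebx] → eax=M[112]=12
and esi, eax → esi=0&12=0
mov eax, [ebx] → eax=M[112]=12
and esi, eax → esi=0&12=0
add ebx, 4 → ebx=112+4=116
sub ecx, 1 → ecx=3-1=2
cmp ecx, 0  (cmp 2,0)
jne start: taken
mov eax, [ebx] → eax=M[116]=20
and esi, eax → esi=0&20=0
mov eax, [ebx] → eax=M[116]=20
and esi, eax → esi=0&20=0
add ebx, 4 → ebx=116+4=120
sub ecx, 1 → ecx=2-1=1
cmp ecx, 0  (cmp 1,0)
jne start: taken
mov eax, [ebx] → eax=M[120]=0
and esi, eax → esi=0&0=0
mov eax, [ebx] → eax=M[120]=0
and esi, eax → esi=0&0=0
add ebx, 4 → ebx=120+4=124
sub ecx, 1 → ecx=1-1=0
cmp ecx, 0  (cmp 0,0)
jne start: not taken
imul esi, eax → esi=0*0=0
mov [116], eax → M[116]=0
halt.
Total executed instructions: 55.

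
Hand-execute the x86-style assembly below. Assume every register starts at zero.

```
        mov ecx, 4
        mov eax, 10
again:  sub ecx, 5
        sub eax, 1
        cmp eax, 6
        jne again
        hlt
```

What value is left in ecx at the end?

-16

ecx=4
eax=10
ecx=4-5=-1
eax=10-1=9
cmp eax, 6  (cmp 9,6)
jne again: taken
ecx=(-1)-5=-6
eax=9-1=8
cmp eax, 6  (cmp 8,6)
jne again: taken
ecx=(-6)-5=-11
eax=8-1=7
cmp eax, 6  (cmp 7,6)
jne again: taken
ecx=(-11)-5=-16
eax=7-1=6
cmp eax, 6  (cmp 6,6)
jne again: not taken
halt.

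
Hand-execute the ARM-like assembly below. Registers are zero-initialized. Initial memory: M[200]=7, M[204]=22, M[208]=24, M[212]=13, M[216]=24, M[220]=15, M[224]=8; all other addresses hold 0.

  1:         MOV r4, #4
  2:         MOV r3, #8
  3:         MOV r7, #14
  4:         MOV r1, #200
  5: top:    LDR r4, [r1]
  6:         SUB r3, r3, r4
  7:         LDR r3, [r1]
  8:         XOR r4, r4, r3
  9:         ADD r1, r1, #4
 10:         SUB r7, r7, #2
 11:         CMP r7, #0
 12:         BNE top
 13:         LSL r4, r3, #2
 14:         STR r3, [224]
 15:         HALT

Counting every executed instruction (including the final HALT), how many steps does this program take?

r4=4
r3=8
r7=14
r1=200
r4=M[200]=7
r3=8-7=1
r3=M[200]=7
r4=7^7=0
r1=200+4=204
r7=14-2=12
CMP r7, #0  (cmp 12,0)
BNE top: taken
r4=M[204]=22
r3=7-22=-15
r3=M[204]=22
r4=22^22=0
r1=204+4=208
r7=12-2=10
CMP r7, #0  (cmp 10,0)
BNE top: taken
r4=M[208]=24
r3=22-24=-2
r3=M[208]=24
r4=24^24=0
r1=208+4=212
r7=10-2=8
CMP r7, #0  (cmp 8,0)
BNE top: taken
r4=M[212]=13
r3=24-13=11
r3=M[212]=13
r4=13^13=0
r1=212+4=216
r7=8-2=6
CMP r7, #0  (cmp 6,0)
BNE top: taken
r4=M[216]=24
r3=13-24=-11
r3=M[216]=24
r4=24^24=0
r1=216+4=220
r7=6-2=4
CMP r7, #0  (cmp 4,0)
BNE top: taken
r4=M[220]=15
r3=24-15=9
r3=M[220]=15
r4=15^15=0
r1=220+4=224
r7=4-2=2
CMP r7, #0  (cmp 2,0)
BNE top: taken
r4=M[224]=8
r3=15-8=7
r3=M[224]=8
r4=8^8=0
r1=224+4=228
r7=2-2=0
CMP r7, #0  (cmp 0,0)
BNE top: not taken
r4=8<<2=32
STR r3, [224] → M[224]=8
halt.
Total executed instructions: 63.

63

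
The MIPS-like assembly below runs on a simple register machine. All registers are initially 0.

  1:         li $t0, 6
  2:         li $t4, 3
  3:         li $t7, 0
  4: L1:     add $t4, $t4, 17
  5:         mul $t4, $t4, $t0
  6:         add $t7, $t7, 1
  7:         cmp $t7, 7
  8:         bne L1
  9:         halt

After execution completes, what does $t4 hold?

after li $t0, 6: $t0=6
after li $t4, 3: $t4=3
after li $t7, 0: $t7=0
after add $t4, $t4, 17: $t4=3+17=20
after mul $t4, $t4, $t0: $t4=20*6=120
after add $t7, $t7, 1: $t7=0+1=1
cmp $t7, 7  (cmp 1,7)
bne L1: taken
after add $t4, $t4, 17: $t4=120+17=137
after mul $t4, $t4, $t0: $t4=137*6=822
after add $t7, $t7, 1: $t7=1+1=2
cmp $t7, 7  (cmp 2,7)
bne L1: taken
after add $t4, $t4, 17: $t4=822+17=839
after mul $t4, $t4, $t0: $t4=839*6=5034
after add $t7, $t7, 1: $t7=2+1=3
cmp $t7, 7  (cmp 3,7)
bne L1: taken
after add $t4, $t4, 17: $t4=5034+17=5051
after mul $t4, $t4, $t0: $t4=5051*6=30306
after add $t7, $t7, 1: $t7=3+1=4
cmp $t7, 7  (cmp 4,7)
bne L1: taken
after add $t4, $t4, 17: $t4=30306+17=30323
after mul $t4, $t4, $t0: $t4=30323*6=181938
after add $t7, $t7, 1: $t7=4+1=5
cmp $t7, 7  (cmp 5,7)
bne L1: taken
after add $t4, $t4, 17: $t4=181938+17=181955
after mul $t4, $t4, $t0: $t4=181955*6=1091730
after add $t7, $t7, 1: $t7=5+1=6
cmp $t7, 7  (cmp 6,7)
bne L1: taken
after add $t4, $t4, 17: $t4=1091730+17=1091747
after mul $t4, $t4, $t0: $t4=1091747*6=6550482
after add $t7, $t7, 1: $t7=6+1=7
cmp $t7, 7  (cmp 7,7)
bne L1: not taken
halt.

6550482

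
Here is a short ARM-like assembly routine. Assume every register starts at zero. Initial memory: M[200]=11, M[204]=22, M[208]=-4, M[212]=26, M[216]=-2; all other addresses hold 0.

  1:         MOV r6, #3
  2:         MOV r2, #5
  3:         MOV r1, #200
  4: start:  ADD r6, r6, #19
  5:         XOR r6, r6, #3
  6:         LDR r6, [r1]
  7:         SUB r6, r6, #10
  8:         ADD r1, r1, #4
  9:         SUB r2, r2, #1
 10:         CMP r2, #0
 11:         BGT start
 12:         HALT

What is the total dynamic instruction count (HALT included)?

r6=3
r2=5
r1=200
r6=3+19=22
r6=22^3=21
r6=M[200]=11
r6=11-10=1
r1=200+4=204
r2=5-1=4
CMP r2, #0  (cmp 4,0)
BGT start: taken
r6=1+19=20
r6=20^3=23
r6=M[204]=22
r6=22-10=12
r1=204+4=208
r2=4-1=3
CMP r2, #0  (cmp 3,0)
BGT start: taken
r6=12+19=31
r6=31^3=28
r6=M[208]=-4
r6=(-4)-10=-14
r1=208+4=212
r2=3-1=2
CMP r2, #0  (cmp 2,0)
BGT start: taken
r6=(-14)+19=5
r6=5^3=6
r6=M[212]=26
r6=26-10=16
r1=212+4=216
r2=2-1=1
CMP r2, #0  (cmp 1,0)
BGT start: taken
r6=16+19=35
r6=35^3=32
r6=M[216]=-2
r6=(-2)-10=-12
r1=216+4=220
r2=1-1=0
CMP r2, #0  (cmp 0,0)
BGT start: not taken
halt.
Total executed instructions: 44.

44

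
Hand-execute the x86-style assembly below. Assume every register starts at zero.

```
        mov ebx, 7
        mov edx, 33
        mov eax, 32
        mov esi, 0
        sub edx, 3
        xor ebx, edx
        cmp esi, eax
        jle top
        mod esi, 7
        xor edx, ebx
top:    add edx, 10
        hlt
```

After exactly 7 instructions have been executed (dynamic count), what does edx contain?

30

after mov ebx, 7: ebx=7
after mov edx, 33: edx=33
after mov eax, 32: eax=32
after mov esi, 0: esi=0
after sub edx, 3: edx=33-3=30
after xor ebx, edx: ebx=7^30=25
cmp esi, eax  (cmp 0,32)
After step 7: edx = 30.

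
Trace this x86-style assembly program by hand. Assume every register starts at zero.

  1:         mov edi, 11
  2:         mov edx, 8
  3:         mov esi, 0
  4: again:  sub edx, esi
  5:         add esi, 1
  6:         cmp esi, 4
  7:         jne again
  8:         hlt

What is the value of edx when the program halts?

2

after mov edi, 11: edi=11
after mov edx, 8: edx=8
after mov esi, 0: esi=0
after sub edx, esi: edx=8-0=8
after add esi, 1: esi=0+1=1
cmp esi, 4  (cmp 1,4)
jne again: taken
after sub edx, esi: edx=8-1=7
after add esi, 1: esi=1+1=2
cmp esi, 4  (cmp 2,4)
jne again: taken
after sub edx, esi: edx=7-2=5
after add esi, 1: esi=2+1=3
cmp esi, 4  (cmp 3,4)
jne again: taken
after sub edx, esi: edx=5-3=2
after add esi, 1: esi=3+1=4
cmp esi, 4  (cmp 4,4)
jne again: not taken
halt.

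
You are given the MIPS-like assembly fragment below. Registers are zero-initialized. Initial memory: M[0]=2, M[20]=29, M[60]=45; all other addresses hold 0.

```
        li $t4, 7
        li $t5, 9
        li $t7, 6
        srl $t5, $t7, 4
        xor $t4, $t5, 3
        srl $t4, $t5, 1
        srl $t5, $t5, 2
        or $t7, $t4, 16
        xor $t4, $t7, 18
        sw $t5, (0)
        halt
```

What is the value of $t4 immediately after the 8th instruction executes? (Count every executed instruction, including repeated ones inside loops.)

$t4=7
$t5=9
$t7=6
$t5=6>>4=0
$t4=0^3=3
$t4=0>>1=0
$t5=0>>2=0
$t7=0|16=16
After step 8: $t4 = 0.

0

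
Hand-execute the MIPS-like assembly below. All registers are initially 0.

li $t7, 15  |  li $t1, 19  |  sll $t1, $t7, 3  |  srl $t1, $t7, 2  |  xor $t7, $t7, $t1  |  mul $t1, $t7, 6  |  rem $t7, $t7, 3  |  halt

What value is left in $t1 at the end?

72

li $t7, 15 → $t7=15
li $t1, 19 → $t1=19
sll $t1, $t7, 3 → $t1=15<<3=120
srl $t1, $t7, 2 → $t1=15>>2=3
xor $t7, $t7, $t1 → $t7=15^3=12
mul $t1, $t7, 6 → $t1=12*6=72
rem $t7, $t7, 3 → $t7=12%3=0
halt.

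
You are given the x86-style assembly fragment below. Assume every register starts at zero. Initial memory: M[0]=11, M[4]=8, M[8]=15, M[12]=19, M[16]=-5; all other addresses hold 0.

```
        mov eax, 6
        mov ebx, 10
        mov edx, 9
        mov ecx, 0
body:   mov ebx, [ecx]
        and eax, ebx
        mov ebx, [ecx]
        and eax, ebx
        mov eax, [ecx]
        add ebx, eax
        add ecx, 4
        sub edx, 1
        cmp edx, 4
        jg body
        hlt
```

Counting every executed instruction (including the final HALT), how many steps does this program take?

55

after mov eax, 6: eax=6
after mov ebx, 10: ebx=10
after mov edx, 9: edx=9
after mov ecx, 0: ecx=0
after mov ebx, [ecx]: ebx=M[0]=11
after and eax, ebx: eax=6&11=2
after mov ebx, [ecx]: ebx=M[0]=11
after and eax, ebx: eax=2&11=2
after mov eax, [ecx]: eax=M[0]=11
after add ebx, eax: ebx=11+11=22
after add ecx, 4: ecx=0+4=4
after sub edx, 1: edx=9-1=8
cmp edx, 4  (cmp 8,4)
jg body: taken
after mov ebx, [ecx]: ebx=M[4]=8
after and eax, ebx: eax=11&8=8
after mov ebx, [ecx]: ebx=M[4]=8
after and eax, ebx: eax=8&8=8
after mov eax, [ecx]: eax=M[4]=8
after add ebx, eax: ebx=8+8=16
after add ecx, 4: ecx=4+4=8
after sub edx, 1: edx=8-1=7
cmp edx, 4  (cmp 7,4)
jg body: taken
after mov ebx, [ecx]: ebx=M[8]=15
after and eax, ebx: eax=8&15=8
after mov ebx, [ecx]: ebx=M[8]=15
after and eax, ebx: eax=8&15=8
after mov eax, [ecx]: eax=M[8]=15
after add ebx, eax: ebx=15+15=30
after add ecx, 4: ecx=8+4=12
after sub edx, 1: edx=7-1=6
cmp edx, 4  (cmp 6,4)
jg body: taken
after mov ebx, [ecx]: ebx=M[12]=19
after and eax, ebx: eax=15&19=3
after mov ebx, [ecx]: ebx=M[12]=19
after and eax, ebx: eax=3&19=3
after mov eax, [ecx]: eax=M[12]=19
after add ebx, eax: ebx=19+19=38
after add ecx, 4: ecx=12+4=16
after sub edx, 1: edx=6-1=5
cmp edx, 4  (cmp 5,4)
jg body: taken
after mov ebx, [ecx]: ebx=M[16]=-5
after and eax, ebx: eax=19&(-5)=19
after mov ebx, [ecx]: ebx=M[16]=-5
after and eax, ebx: eax=19&(-5)=19
after mov eax, [ecx]: eax=M[16]=-5
after add ebx, eax: ebx=(-5)+(-5)=-10
after add ecx, 4: ecx=16+4=20
after sub edx, 1: edx=5-1=4
cmp edx, 4  (cmp 4,4)
jg body: not taken
halt.
Total executed instructions: 55.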